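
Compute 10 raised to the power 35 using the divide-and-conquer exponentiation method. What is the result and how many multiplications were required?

Computing 10^35 by squaring (build up from 10^1; each line after the first costs one multiplication):

10^1 = 10
10^2 = (10^1)^2 = 10^2 = 100
10^4 = (10^2)^2 = 100^2 = 10000
10^8 = (10^4)^2 = 10000^2 = 100000000
10^16 = (10^8)^2 = 100000000^2 = 10000000000000000
10^17 = 10 * 10^16 = 10 * 10000000000000000 = 100000000000000000
10^34 = (10^17)^2 = 100000000000000000^2 = 10000000000000000000000000000000000
10^35 = 10 * 10^34 = 10 * 10000000000000000000000000000000000 = 100000000000000000000000000000000000

Result: 100000000000000000000000000000000000
Multiplications needed: 7 (7 lines after 10^1)

10^35 = 100000000000000000000000000000000000. Using exponentiation by squaring, this requires 7 multiplications. The key idea: if the exponent is even, square the half-power; if odd, multiply by the base once.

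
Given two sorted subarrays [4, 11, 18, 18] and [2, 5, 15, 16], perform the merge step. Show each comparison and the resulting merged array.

Merging process:

Compare 4 vs 2: take 2 from right. Merged: [2]
Compare 4 vs 5: take 4 from left. Merged: [2, 4]
Compare 11 vs 5: take 5 from right. Merged: [2, 4, 5]
Compare 11 vs 15: take 11 from left. Merged: [2, 4, 5, 11]
Compare 18 vs 15: take 15 from right. Merged: [2, 4, 5, 11, 15]
Compare 18 vs 16: take 16 from right. Merged: [2, 4, 5, 11, 15, 16]
Append remaining from left: [18, 18]. Merged: [2, 4, 5, 11, 15, 16, 18, 18]

Final merged array: [2, 4, 5, 11, 15, 16, 18, 18]
Total comparisons: 6

The merged array is [2, 4, 5, 11, 15, 16, 18, 18], requiring 6 comparisons. The merge step runs in O(n) time where n is the total number of elements.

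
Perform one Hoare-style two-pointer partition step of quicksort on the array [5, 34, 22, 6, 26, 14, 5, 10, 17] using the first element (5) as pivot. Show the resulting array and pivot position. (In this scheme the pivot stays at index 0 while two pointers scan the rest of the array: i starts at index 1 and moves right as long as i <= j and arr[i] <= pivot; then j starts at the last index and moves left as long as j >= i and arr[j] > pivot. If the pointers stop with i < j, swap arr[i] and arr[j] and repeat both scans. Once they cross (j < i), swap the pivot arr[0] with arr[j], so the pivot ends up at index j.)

Hoare-style two-pointer partition with pivot = 5:

Initial array: [5, 34, 22, 6, 26, 14, 5, 10, 17]

Pointers start at i = 1, j = 8.
i stops at index 1 (arr[1]=34 > 5), j stops at index 6 (arr[6]=5 <= 5): swap arr[1] and arr[6], array becomes [5, 5, 22, 6, 26, 14, 34, 10, 17]
i ends at 2, j ends at 1: the pointers have crossed (j < i), so scanning stops.

Swap pivot arr[0] with arr[1] to place pivot at position 1: [5, 5, 22, 6, 26, 14, 34, 10, 17]
Pivot position: 1

After partitioning with pivot 5, the array becomes [5, 5, 22, 6, 26, 14, 34, 10, 17]. The pivot is placed at index 1. All elements to the left of the pivot are <= 5, and all elements to the right are > 5.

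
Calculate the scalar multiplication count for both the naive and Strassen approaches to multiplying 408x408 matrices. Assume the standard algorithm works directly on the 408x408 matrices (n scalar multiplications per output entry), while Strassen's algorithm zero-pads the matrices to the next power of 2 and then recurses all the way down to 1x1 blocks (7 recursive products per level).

Matrix multiplication for 408x408 matrices:

Strassen's algorithm requires power-of-2 dimensions. Pad 408x408 to 512x512 (next power of 2).

Standard algorithm: 408^3 = 67917312 multiplications
Strassen's algorithm: 7^(log2(512)) = 7^9 = 40353607 multiplications
Savings: 67917312 - 40353607 = 27563705 multiplications

Standard: 67917312 multiplications (408^3). Strassen: 40353607 multiplications (7^9, after padding to 512x512). Strassen reduces 8 recursive multiplications to 7 at each level.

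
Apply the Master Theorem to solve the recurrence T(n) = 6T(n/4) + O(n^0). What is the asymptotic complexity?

Master Theorem for T(n) = 6T(n/4) + O(n^0):

a = 6, b = 4, c = 0
log_b(a) = log_4(6) = 1.2925

Case 1: c = 0 < log_4(6) = 1.2925
T(n) = O(n^(log_4 6))

For T(n) = 6T(n/4) + O(n^0): log_4(6) = 1.2925. This is Case 1 of the Master Theorem (c < log_b(a), work dominated by leaves), giving O(n^(log_4 6)).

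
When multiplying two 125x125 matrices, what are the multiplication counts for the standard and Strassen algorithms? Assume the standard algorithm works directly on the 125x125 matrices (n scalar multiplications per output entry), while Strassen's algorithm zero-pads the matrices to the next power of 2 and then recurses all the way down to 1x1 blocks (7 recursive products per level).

Matrix multiplication for 125x125 matrices:

Strassen's algorithm requires power-of-2 dimensions. Pad 125x125 to 128x128 (next power of 2).

Standard algorithm: 125^3 = 1953125 multiplications
Strassen's algorithm: 7^(log2(128)) = 7^7 = 823543 multiplications
Savings: 1953125 - 823543 = 1129582 multiplications

Standard: 1953125 multiplications (125^3). Strassen: 823543 multiplications (7^7, after padding to 128x128). Strassen reduces 8 recursive multiplications to 7 at each level.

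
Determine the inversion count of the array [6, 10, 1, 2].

Finding inversions in [6, 10, 1, 2]:

(0, 2): arr[0]=6 > arr[2]=1
(0, 3): arr[0]=6 > arr[3]=2
(1, 2): arr[1]=10 > arr[2]=1
(1, 3): arr[1]=10 > arr[3]=2

Total inversions: 4

The array has 4 inversion(s): (0,2), (0,3), (1,2), (1,3). Each pair (i,j) satisfies i < j and arr[i] > arr[j].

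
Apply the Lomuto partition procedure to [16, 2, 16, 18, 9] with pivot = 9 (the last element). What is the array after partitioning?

Lomuto partition with pivot = 9:

Initial array: [16, 2, 16, 18, 9]

arr[0]=16 > 9: no swap
arr[1]=2 <= 9: swap with position 0, array becomes [2, 16, 16, 18, 9]
arr[2]=16 > 9: no swap
arr[3]=18 > 9: no swap

Place pivot at position 1: [2, 9, 16, 18, 16]
Pivot position: 1

After partitioning with pivot 9, the array becomes [2, 9, 16, 18, 16]. The pivot is placed at index 1. All elements to the left of the pivot are <= 9, and all elements to the right are > 9.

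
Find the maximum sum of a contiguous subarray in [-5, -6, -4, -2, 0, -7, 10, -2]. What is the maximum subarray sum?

Using Kadane's algorithm on [-5, -6, -4, -2, 0, -7, 10, -2]:

Scanning through the array:
Position 1 (value -6): max_ending_here = -6, max_so_far = -5
Position 2 (value -4): max_ending_here = -4, max_so_far = -4
Position 3 (value -2): max_ending_here = -2, max_so_far = -2
Position 4 (value 0): max_ending_here = 0, max_so_far = 0
Position 5 (value -7): max_ending_here = -7, max_so_far = 0
Position 6 (value 10): max_ending_here = 10, max_so_far = 10
Position 7 (value -2): max_ending_here = 8, max_so_far = 10

Maximum subarray: [10]
Maximum sum: 10

The maximum subarray is [10] with sum 10. This subarray runs from index 6 to index 6.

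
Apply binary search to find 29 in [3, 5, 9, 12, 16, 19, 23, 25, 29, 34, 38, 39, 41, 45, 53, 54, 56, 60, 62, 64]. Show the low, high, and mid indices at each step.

Binary search for 29 in [3, 5, 9, 12, 16, 19, 23, 25, 29, 34, 38, 39, 41, 45, 53, 54, 56, 60, 62, 64]:

lo=0, hi=19, mid=9, arr[mid]=34 -> 34 > 29, search left half
lo=0, hi=8, mid=4, arr[mid]=16 -> 16 < 29, search right half
lo=5, hi=8, mid=6, arr[mid]=23 -> 23 < 29, search right half
lo=7, hi=8, mid=7, arr[mid]=25 -> 25 < 29, search right half
lo=8, hi=8, mid=8, arr[mid]=29 -> Found target at index 8!

Binary search finds 29 at index 8 after 5 comparisons. The search repeatedly halves the search space by comparing with the middle element.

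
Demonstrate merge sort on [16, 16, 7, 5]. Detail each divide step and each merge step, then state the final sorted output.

Merge sort trace:

Split: [16, 16, 7, 5] -> [16, 16] and [7, 5]
  Split: [16, 16] -> [16] and [16]
  Merge: [16] + [16] -> [16, 16]
  Split: [7, 5] -> [7] and [5]
  Merge: [7] + [5] -> [5, 7]
Merge: [16, 16] + [5, 7] -> [5, 7, 16, 16]

Final sorted array: [5, 7, 16, 16]

The merge sort proceeds by recursively splitting the array and merging sorted halves.
After all merges, the sorted array is [5, 7, 16, 16].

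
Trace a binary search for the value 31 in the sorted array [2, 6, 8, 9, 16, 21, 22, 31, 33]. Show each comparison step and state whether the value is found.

Binary search for 31 in [2, 6, 8, 9, 16, 21, 22, 31, 33]:

lo=0, hi=8, mid=4, arr[mid]=16 -> 16 < 31, search right half
lo=5, hi=8, mid=6, arr[mid]=22 -> 22 < 31, search right half
lo=7, hi=8, mid=7, arr[mid]=31 -> Found target at index 7!

Binary search finds 31 at index 7 after 3 comparisons. The search repeatedly halves the search space by comparing with the middle element.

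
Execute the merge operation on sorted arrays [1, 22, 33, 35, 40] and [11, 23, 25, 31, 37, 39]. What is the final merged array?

Merging process:

Compare 1 vs 11: take 1 from left. Merged: [1]
Compare 22 vs 11: take 11 from right. Merged: [1, 11]
Compare 22 vs 23: take 22 from left. Merged: [1, 11, 22]
Compare 33 vs 23: take 23 from right. Merged: [1, 11, 22, 23]
Compare 33 vs 25: take 25 from right. Merged: [1, 11, 22, 23, 25]
Compare 33 vs 31: take 31 from right. Merged: [1, 11, 22, 23, 25, 31]
Compare 33 vs 37: take 33 from left. Merged: [1, 11, 22, 23, 25, 31, 33]
Compare 35 vs 37: take 35 from left. Merged: [1, 11, 22, 23, 25, 31, 33, 35]
Compare 40 vs 37: take 37 from right. Merged: [1, 11, 22, 23, 25, 31, 33, 35, 37]
Compare 40 vs 39: take 39 from right. Merged: [1, 11, 22, 23, 25, 31, 33, 35, 37, 39]
Append remaining from left: [40]. Merged: [1, 11, 22, 23, 25, 31, 33, 35, 37, 39, 40]

Final merged array: [1, 11, 22, 23, 25, 31, 33, 35, 37, 39, 40]
Total comparisons: 10

The merged array is [1, 11, 22, 23, 25, 31, 33, 35, 37, 39, 40], requiring 10 comparisons. The merge step runs in O(n) time where n is the total number of elements.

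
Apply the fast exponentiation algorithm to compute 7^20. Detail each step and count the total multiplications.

Computing 7^20 by squaring (build up from 7^1; each line after the first costs one multiplication):

7^1 = 7
7^2 = (7^1)^2 = 7^2 = 49
7^4 = (7^2)^2 = 49^2 = 2401
7^5 = 7 * 7^4 = 7 * 2401 = 16807
7^10 = (7^5)^2 = 16807^2 = 282475249
7^20 = (7^10)^2 = 282475249^2 = 79792266297612001

Result: 79792266297612001
Multiplications needed: 5 (5 lines after 7^1)

7^20 = 79792266297612001. Using exponentiation by squaring, this requires 5 multiplications. The key idea: if the exponent is even, square the half-power; if odd, multiply by the base once.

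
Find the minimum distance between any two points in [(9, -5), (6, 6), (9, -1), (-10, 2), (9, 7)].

Computing all pairwise distances among 5 points:

d((9, -5), (6, 6)) = 11.4018
d((9, -5), (9, -1)) = 4.0
d((9, -5), (-10, 2)) = 20.2485
d((9, -5), (9, 7)) = 12.0
d((6, 6), (9, -1)) = 7.6158
d((6, 6), (-10, 2)) = 16.4924
d((6, 6), (9, 7)) = 3.1623 <-- minimum
d((9, -1), (-10, 2)) = 19.2354
d((9, -1), (9, 7)) = 8.0
d((-10, 2), (9, 7)) = 19.6469

Closest pair: (6, 6) and (9, 7) with distance 3.1623

The closest pair is (6, 6) and (9, 7) with Euclidean distance 3.1623. For 5 points, brute-force pairwise comparison is shown above. For large n, the divide-and-conquer algorithm (sort by x, recurse on halves, check the dividing strip) achieves O(n log n).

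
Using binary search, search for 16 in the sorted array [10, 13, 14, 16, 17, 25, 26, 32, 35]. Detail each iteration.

Binary search for 16 in [10, 13, 14, 16, 17, 25, 26, 32, 35]:

lo=0, hi=8, mid=4, arr[mid]=17 -> 17 > 16, search left half
lo=0, hi=3, mid=1, arr[mid]=13 -> 13 < 16, search right half
lo=2, hi=3, mid=2, arr[mid]=14 -> 14 < 16, search right half
lo=3, hi=3, mid=3, arr[mid]=16 -> Found target at index 3!

Binary search finds 16 at index 3 after 4 comparisons. The search repeatedly halves the search space by comparing with the middle element.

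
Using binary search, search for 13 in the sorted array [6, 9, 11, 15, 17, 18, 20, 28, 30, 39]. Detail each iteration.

Binary search for 13 in [6, 9, 11, 15, 17, 18, 20, 28, 30, 39]:

lo=0, hi=9, mid=4, arr[mid]=17 -> 17 > 13, search left half
lo=0, hi=3, mid=1, arr[mid]=9 -> 9 < 13, search right half
lo=2, hi=3, mid=2, arr[mid]=11 -> 11 < 13, search right half
lo=3, hi=3, mid=3, arr[mid]=15 -> 15 > 13, search left half
lo=3 > hi=2, target 13 not found

Binary search determines that 13 is not in the array after 4 comparisons. The search space was exhausted without finding the target.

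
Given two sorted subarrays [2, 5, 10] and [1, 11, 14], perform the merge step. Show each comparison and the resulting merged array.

Merging process:

Compare 2 vs 1: take 1 from right. Merged: [1]
Compare 2 vs 11: take 2 from left. Merged: [1, 2]
Compare 5 vs 11: take 5 from left. Merged: [1, 2, 5]
Compare 10 vs 11: take 10 from left. Merged: [1, 2, 5, 10]
Append remaining from right: [11, 14]. Merged: [1, 2, 5, 10, 11, 14]

Final merged array: [1, 2, 5, 10, 11, 14]
Total comparisons: 4

The merged array is [1, 2, 5, 10, 11, 14], requiring 4 comparisons. The merge step runs in O(n) time where n is the total number of elements.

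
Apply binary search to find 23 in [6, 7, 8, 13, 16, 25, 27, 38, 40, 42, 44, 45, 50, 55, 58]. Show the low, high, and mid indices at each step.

Binary search for 23 in [6, 7, 8, 13, 16, 25, 27, 38, 40, 42, 44, 45, 50, 55, 58]:

lo=0, hi=14, mid=7, arr[mid]=38 -> 38 > 23, search left half
lo=0, hi=6, mid=3, arr[mid]=13 -> 13 < 23, search right half
lo=4, hi=6, mid=5, arr[mid]=25 -> 25 > 23, search left half
lo=4, hi=4, mid=4, arr[mid]=16 -> 16 < 23, search right half
lo=5 > hi=4, target 23 not found

Binary search determines that 23 is not in the array after 4 comparisons. The search space was exhausted without finding the target.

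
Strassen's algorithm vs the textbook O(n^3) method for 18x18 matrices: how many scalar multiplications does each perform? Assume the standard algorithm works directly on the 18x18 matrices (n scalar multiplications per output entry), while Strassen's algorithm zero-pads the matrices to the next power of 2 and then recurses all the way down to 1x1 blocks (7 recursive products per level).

Matrix multiplication for 18x18 matrices:

Strassen's algorithm requires power-of-2 dimensions. Pad 18x18 to 32x32 (next power of 2).

Standard algorithm: 18^3 = 5832 multiplications
Strassen's algorithm: 7^(log2(32)) = 7^5 = 16807 multiplications
Difference: 5832 - 16807 = -10975 (Strassen uses MORE here due to padding overhead — for small or just-over-power-of-2 n, padding can outweigh the per-level savings)

Standard: 5832 multiplications (18^3). Strassen: 16807 multiplications (7^5, after padding to 32x32). Strassen reduces 8 recursive multiplications to 7 at each level.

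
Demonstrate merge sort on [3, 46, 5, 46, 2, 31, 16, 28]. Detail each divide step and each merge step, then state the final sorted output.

Merge sort trace:

Split: [3, 46, 5, 46, 2, 31, 16, 28] -> [3, 46, 5, 46] and [2, 31, 16, 28]
  Split: [3, 46, 5, 46] -> [3, 46] and [5, 46]
    Split: [3, 46] -> [3] and [46]
    Merge: [3] + [46] -> [3, 46]
    Split: [5, 46] -> [5] and [46]
    Merge: [5] + [46] -> [5, 46]
  Merge: [3, 46] + [5, 46] -> [3, 5, 46, 46]
  Split: [2, 31, 16, 28] -> [2, 31] and [16, 28]
    Split: [2, 31] -> [2] and [31]
    Merge: [2] + [31] -> [2, 31]
    Split: [16, 28] -> [16] and [28]
    Merge: [16] + [28] -> [16, 28]
  Merge: [2, 31] + [16, 28] -> [2, 16, 28, 31]
Merge: [3, 5, 46, 46] + [2, 16, 28, 31] -> [2, 3, 5, 16, 28, 31, 46, 46]

Final sorted array: [2, 3, 5, 16, 28, 31, 46, 46]

The merge sort proceeds by recursively splitting the array and merging sorted halves.
After all merges, the sorted array is [2, 3, 5, 16, 28, 31, 46, 46].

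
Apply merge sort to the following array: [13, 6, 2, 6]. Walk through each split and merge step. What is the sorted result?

Merge sort trace:

Split: [13, 6, 2, 6] -> [13, 6] and [2, 6]
  Split: [13, 6] -> [13] and [6]
  Merge: [13] + [6] -> [6, 13]
  Split: [2, 6] -> [2] and [6]
  Merge: [2] + [6] -> [2, 6]
Merge: [6, 13] + [2, 6] -> [2, 6, 6, 13]

Final sorted array: [2, 6, 6, 13]

The merge sort proceeds by recursively splitting the array and merging sorted halves.
After all merges, the sorted array is [2, 6, 6, 13].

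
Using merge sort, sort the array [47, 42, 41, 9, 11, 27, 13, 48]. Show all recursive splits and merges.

Merge sort trace:

Split: [47, 42, 41, 9, 11, 27, 13, 48] -> [47, 42, 41, 9] and [11, 27, 13, 48]
  Split: [47, 42, 41, 9] -> [47, 42] and [41, 9]
    Split: [47, 42] -> [47] and [42]
    Merge: [47] + [42] -> [42, 47]
    Split: [41, 9] -> [41] and [9]
    Merge: [41] + [9] -> [9, 41]
  Merge: [42, 47] + [9, 41] -> [9, 41, 42, 47]
  Split: [11, 27, 13, 48] -> [11, 27] and [13, 48]
    Split: [11, 27] -> [11] and [27]
    Merge: [11] + [27] -> [11, 27]
    Split: [13, 48] -> [13] and [48]
    Merge: [13] + [48] -> [13, 48]
  Merge: [11, 27] + [13, 48] -> [11, 13, 27, 48]
Merge: [9, 41, 42, 47] + [11, 13, 27, 48] -> [9, 11, 13, 27, 41, 42, 47, 48]

Final sorted array: [9, 11, 13, 27, 41, 42, 47, 48]

The merge sort proceeds by recursively splitting the array and merging sorted halves.
After all merges, the sorted array is [9, 11, 13, 27, 41, 42, 47, 48].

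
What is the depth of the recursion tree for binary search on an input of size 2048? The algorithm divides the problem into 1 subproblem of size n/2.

For divide and conquer with division factor 2:

Problem sizes at each level:
Level 0: 2048
Level 1: 1024
Level 2: 512
Level 3: 256
Level 4: 128
Level 5: 64
Level 6: 32
Level 7: 16
Level 8: 8
Level 9: 4
Level 10: 2
Level 11: 1

The root is level 0 and the size-1 base case is level 11 (the tree spans levels 0 through 11, i.e. 12 levels counting the root), so the depth is the number of divisions: log_2(2048) = 11

The recursion tree depth is log_2(2048) = 11. At each level, the problem size is divided by 2, so it takes 11 divisions to reduce to a base case of size 1. The algorithm makes 1 recursive call at each level.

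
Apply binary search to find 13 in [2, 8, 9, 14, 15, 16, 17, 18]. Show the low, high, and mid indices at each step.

Binary search for 13 in [2, 8, 9, 14, 15, 16, 17, 18]:

lo=0, hi=7, mid=3, arr[mid]=14 -> 14 > 13, search left half
lo=0, hi=2, mid=1, arr[mid]=8 -> 8 < 13, search right half
lo=2, hi=2, mid=2, arr[mid]=9 -> 9 < 13, search right half
lo=3 > hi=2, target 13 not found

Binary search determines that 13 is not in the array after 3 comparisons. The search space was exhausted without finding the target.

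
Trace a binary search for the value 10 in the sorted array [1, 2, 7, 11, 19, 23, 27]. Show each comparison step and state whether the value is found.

Binary search for 10 in [1, 2, 7, 11, 19, 23, 27]:

lo=0, hi=6, mid=3, arr[mid]=11 -> 11 > 10, search left half
lo=0, hi=2, mid=1, arr[mid]=2 -> 2 < 10, search right half
lo=2, hi=2, mid=2, arr[mid]=7 -> 7 < 10, search right half
lo=3 > hi=2, target 10 not found

Binary search determines that 10 is not in the array after 3 comparisons. The search space was exhausted without finding the target.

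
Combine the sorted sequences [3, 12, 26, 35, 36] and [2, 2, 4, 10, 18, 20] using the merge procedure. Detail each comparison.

Merging process:

Compare 3 vs 2: take 2 from right. Merged: [2]
Compare 3 vs 2: take 2 from right. Merged: [2, 2]
Compare 3 vs 4: take 3 from left. Merged: [2, 2, 3]
Compare 12 vs 4: take 4 from right. Merged: [2, 2, 3, 4]
Compare 12 vs 10: take 10 from right. Merged: [2, 2, 3, 4, 10]
Compare 12 vs 18: take 12 from left. Merged: [2, 2, 3, 4, 10, 12]
Compare 26 vs 18: take 18 from right. Merged: [2, 2, 3, 4, 10, 12, 18]
Compare 26 vs 20: take 20 from right. Merged: [2, 2, 3, 4, 10, 12, 18, 20]
Append remaining from left: [26, 35, 36]. Merged: [2, 2, 3, 4, 10, 12, 18, 20, 26, 35, 36]

Final merged array: [2, 2, 3, 4, 10, 12, 18, 20, 26, 35, 36]
Total comparisons: 8

The merged array is [2, 2, 3, 4, 10, 12, 18, 20, 26, 35, 36], requiring 8 comparisons. The merge step runs in O(n) time where n is the total number of elements.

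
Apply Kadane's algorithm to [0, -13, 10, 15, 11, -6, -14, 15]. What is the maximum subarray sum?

Using Kadane's algorithm on [0, -13, 10, 15, 11, -6, -14, 15]:

Scanning through the array:
Position 1 (value -13): max_ending_here = -13, max_so_far = 0
Position 2 (value 10): max_ending_here = 10, max_so_far = 10
Position 3 (value 15): max_ending_here = 25, max_so_far = 25
Position 4 (value 11): max_ending_here = 36, max_so_far = 36
Position 5 (value -6): max_ending_here = 30, max_so_far = 36
Position 6 (value -14): max_ending_here = 16, max_so_far = 36
Position 7 (value 15): max_ending_here = 31, max_so_far = 36

Maximum subarray: [10, 15, 11]
Maximum sum: 36

The maximum subarray is [10, 15, 11] with sum 36. This subarray runs from index 2 to index 4.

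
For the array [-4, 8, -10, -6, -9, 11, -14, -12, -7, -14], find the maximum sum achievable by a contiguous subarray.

Using Kadane's algorithm on [-4, 8, -10, -6, -9, 11, -14, -12, -7, -14]:

Scanning through the array:
Position 1 (value 8): max_ending_here = 8, max_so_far = 8
Position 2 (value -10): max_ending_here = -2, max_so_far = 8
Position 3 (value -6): max_ending_here = -6, max_so_far = 8
Position 4 (value -9): max_ending_here = -9, max_so_far = 8
Position 5 (value 11): max_ending_here = 11, max_so_far = 11
Position 6 (value -14): max_ending_here = -3, max_so_far = 11
Position 7 (value -12): max_ending_here = -12, max_so_far = 11
Position 8 (value -7): max_ending_here = -7, max_so_far = 11
Position 9 (value -14): max_ending_here = -14, max_so_far = 11

Maximum subarray: [11]
Maximum sum: 11

The maximum subarray is [11] with sum 11. This subarray runs from index 5 to index 5.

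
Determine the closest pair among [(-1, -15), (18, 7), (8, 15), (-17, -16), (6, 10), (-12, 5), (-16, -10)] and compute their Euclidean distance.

Computing all pairwise distances among 7 points:

d((-1, -15), (18, 7)) = 29.0689
d((-1, -15), (8, 15)) = 31.3209
d((-1, -15), (-17, -16)) = 16.0312
d((-1, -15), (6, 10)) = 25.9615
d((-1, -15), (-12, 5)) = 22.8254
d((-1, -15), (-16, -10)) = 15.8114
d((18, 7), (8, 15)) = 12.8062
d((18, 7), (-17, -16)) = 41.8808
d((18, 7), (6, 10)) = 12.3693
d((18, 7), (-12, 5)) = 30.0666
d((18, 7), (-16, -10)) = 38.0132
d((8, 15), (-17, -16)) = 39.8246
d((8, 15), (6, 10)) = 5.3852 <-- minimum
d((8, 15), (-12, 5)) = 22.3607
d((8, 15), (-16, -10)) = 34.6554
d((-17, -16), (6, 10)) = 34.7131
d((-17, -16), (-12, 5)) = 21.587
d((-17, -16), (-16, -10)) = 6.0828
d((6, 10), (-12, 5)) = 18.6815
d((6, 10), (-16, -10)) = 29.7321
d((-12, 5), (-16, -10)) = 15.5242

Closest pair: (8, 15) and (6, 10) with distance 5.3852

The closest pair is (8, 15) and (6, 10) with Euclidean distance 5.3852. For 7 points, brute-force pairwise comparison is shown above. For large n, the divide-and-conquer algorithm (sort by x, recurse on halves, check the dividing strip) achieves O(n log n).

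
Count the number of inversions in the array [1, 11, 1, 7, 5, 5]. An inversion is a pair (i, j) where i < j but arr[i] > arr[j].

Finding inversions in [1, 11, 1, 7, 5, 5]:

(1, 2): arr[1]=11 > arr[2]=1
(1, 3): arr[1]=11 > arr[3]=7
(1, 4): arr[1]=11 > arr[4]=5
(1, 5): arr[1]=11 > arr[5]=5
(3, 4): arr[3]=7 > arr[4]=5
(3, 5): arr[3]=7 > arr[5]=5

Total inversions: 6

The array has 6 inversion(s): (1,2), (1,3), (1,4), (1,5), (3,4), (3,5). Each pair (i,j) satisfies i < j and arr[i] > arr[j].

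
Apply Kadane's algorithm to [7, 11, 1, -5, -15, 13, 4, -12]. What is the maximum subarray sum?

Using Kadane's algorithm on [7, 11, 1, -5, -15, 13, 4, -12]:

Scanning through the array:
Position 1 (value 11): max_ending_here = 18, max_so_far = 18
Position 2 (value 1): max_ending_here = 19, max_so_far = 19
Position 3 (value -5): max_ending_here = 14, max_so_far = 19
Position 4 (value -15): max_ending_here = -1, max_so_far = 19
Position 5 (value 13): max_ending_here = 13, max_so_far = 19
Position 6 (value 4): max_ending_here = 17, max_so_far = 19
Position 7 (value -12): max_ending_here = 5, max_so_far = 19

Maximum subarray: [7, 11, 1]
Maximum sum: 19

The maximum subarray is [7, 11, 1] with sum 19. This subarray runs from index 0 to index 2.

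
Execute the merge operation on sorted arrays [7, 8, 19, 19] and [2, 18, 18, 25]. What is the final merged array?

Merging process:

Compare 7 vs 2: take 2 from right. Merged: [2]
Compare 7 vs 18: take 7 from left. Merged: [2, 7]
Compare 8 vs 18: take 8 from left. Merged: [2, 7, 8]
Compare 19 vs 18: take 18 from right. Merged: [2, 7, 8, 18]
Compare 19 vs 18: take 18 from right. Merged: [2, 7, 8, 18, 18]
Compare 19 vs 25: take 19 from left. Merged: [2, 7, 8, 18, 18, 19]
Compare 19 vs 25: take 19 from left. Merged: [2, 7, 8, 18, 18, 19, 19]
Append remaining from right: [25]. Merged: [2, 7, 8, 18, 18, 19, 19, 25]

Final merged array: [2, 7, 8, 18, 18, 19, 19, 25]
Total comparisons: 7

The merged array is [2, 7, 8, 18, 18, 19, 19, 25], requiring 7 comparisons. The merge step runs in O(n) time where n is the total number of elements.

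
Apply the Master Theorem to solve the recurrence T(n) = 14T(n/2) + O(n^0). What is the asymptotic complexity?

Master Theorem for T(n) = 14T(n/2) + O(n^0):

a = 14, b = 2, c = 0
log_b(a) = log_2(14) = 3.8074

Case 1: c = 0 < log_2(14) = 3.8074
T(n) = O(n^(log_2 14))

For T(n) = 14T(n/2) + O(n^0): log_2(14) = 3.8074. This is Case 1 of the Master Theorem (c < log_b(a), work dominated by leaves), giving O(n^(log_2 14)).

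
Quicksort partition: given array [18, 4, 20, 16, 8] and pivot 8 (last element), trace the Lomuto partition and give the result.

Lomuto partition with pivot = 8:

Initial array: [18, 4, 20, 16, 8]

arr[0]=18 > 8: no swap
arr[1]=4 <= 8: swap with position 0, array becomes [4, 18, 20, 16, 8]
arr[2]=20 > 8: no swap
arr[3]=16 > 8: no swap

Place pivot at position 1: [4, 8, 20, 16, 18]
Pivot position: 1

After partitioning with pivot 8, the array becomes [4, 8, 20, 16, 18]. The pivot is placed at index 1. All elements to the left of the pivot are <= 8, and all elements to the right are > 8.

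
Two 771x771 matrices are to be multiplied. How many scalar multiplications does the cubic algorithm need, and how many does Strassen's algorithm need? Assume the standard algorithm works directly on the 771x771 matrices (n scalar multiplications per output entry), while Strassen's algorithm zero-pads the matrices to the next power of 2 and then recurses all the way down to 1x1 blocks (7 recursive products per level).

Matrix multiplication for 771x771 matrices:

Strassen's algorithm requires power-of-2 dimensions. Pad 771x771 to 1024x1024 (next power of 2).

Standard algorithm: 771^3 = 458314011 multiplications
Strassen's algorithm: 7^(log2(1024)) = 7^10 = 282475249 multiplications
Savings: 458314011 - 282475249 = 175838762 multiplications

Standard: 458314011 multiplications (771^3). Strassen: 282475249 multiplications (7^10, after padding to 1024x1024). Strassen reduces 8 recursive multiplications to 7 at each level.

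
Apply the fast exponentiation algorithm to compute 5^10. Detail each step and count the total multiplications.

Computing 5^10 by squaring (build up from 5^1; each line after the first costs one multiplication):

5^1 = 5
5^2 = (5^1)^2 = 5^2 = 25
5^4 = (5^2)^2 = 25^2 = 625
5^5 = 5 * 5^4 = 5 * 625 = 3125
5^10 = (5^5)^2 = 3125^2 = 9765625

Result: 9765625
Multiplications needed: 4 (4 lines after 5^1)

5^10 = 9765625. Using exponentiation by squaring, this requires 4 multiplications. The key idea: if the exponent is even, square the half-power; if odd, multiply by the base once.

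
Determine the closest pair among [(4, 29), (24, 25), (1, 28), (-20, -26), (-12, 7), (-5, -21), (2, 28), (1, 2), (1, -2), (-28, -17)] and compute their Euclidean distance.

Computing all pairwise distances among 10 points:

d((4, 29), (24, 25)) = 20.3961
d((4, 29), (1, 28)) = 3.1623
d((4, 29), (-20, -26)) = 60.0083
d((4, 29), (-12, 7)) = 27.2029
d((4, 29), (-5, -21)) = 50.8035
d((4, 29), (2, 28)) = 2.2361
d((4, 29), (1, 2)) = 27.1662
d((4, 29), (1, -2)) = 31.1448
d((4, 29), (-28, -17)) = 56.0357
d((24, 25), (1, 28)) = 23.1948
d((24, 25), (-20, -26)) = 67.3573
d((24, 25), (-12, 7)) = 40.2492
d((24, 25), (-5, -21)) = 54.3783
d((24, 25), (2, 28)) = 22.2036
d((24, 25), (1, 2)) = 32.5269
d((24, 25), (1, -2)) = 35.4683
d((24, 25), (-28, -17)) = 66.8431
d((1, 28), (-20, -26)) = 57.9396
d((1, 28), (-12, 7)) = 24.6982
d((1, 28), (-5, -21)) = 49.366
d((1, 28), (2, 28)) = 1.0 <-- minimum
d((1, 28), (1, 2)) = 26.0
d((1, 28), (1, -2)) = 30.0
d((1, 28), (-28, -17)) = 53.535
d((-20, -26), (-12, 7)) = 33.9559
d((-20, -26), (-5, -21)) = 15.8114
d((-20, -26), (2, 28)) = 58.3095
d((-20, -26), (1, 2)) = 35.0
d((-20, -26), (1, -2)) = 31.8904
d((-20, -26), (-28, -17)) = 12.0416
d((-12, 7), (-5, -21)) = 28.8617
d((-12, 7), (2, 28)) = 25.2389
d((-12, 7), (1, 2)) = 13.9284
d((-12, 7), (1, -2)) = 15.8114
d((-12, 7), (-28, -17)) = 28.8444
d((-5, -21), (2, 28)) = 49.4975
d((-5, -21), (1, 2)) = 23.7697
d((-5, -21), (1, -2)) = 19.9249
d((-5, -21), (-28, -17)) = 23.3452
d((2, 28), (1, 2)) = 26.0192
d((2, 28), (1, -2)) = 30.0167
d((2, 28), (-28, -17)) = 54.0833
d((1, 2), (1, -2)) = 4.0
d((1, 2), (-28, -17)) = 34.6699
d((1, -2), (-28, -17)) = 32.6497

Closest pair: (1, 28) and (2, 28) with distance 1.0

The closest pair is (1, 28) and (2, 28) with Euclidean distance 1.0. For 10 points, brute-force pairwise comparison is shown above. For large n, the divide-and-conquer algorithm (sort by x, recurse on halves, check the dividing strip) achieves O(n log n).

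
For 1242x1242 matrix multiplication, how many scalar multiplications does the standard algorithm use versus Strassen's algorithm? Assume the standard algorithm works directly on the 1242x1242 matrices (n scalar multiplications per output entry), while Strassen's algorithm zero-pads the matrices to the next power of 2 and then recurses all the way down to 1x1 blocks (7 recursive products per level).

Matrix multiplication for 1242x1242 matrices:

Strassen's algorithm requires power-of-2 dimensions. Pad 1242x1242 to 2048x2048 (next power of 2).

Standard algorithm: 1242^3 = 1915864488 multiplications
Strassen's algorithm: 7^(log2(2048)) = 7^11 = 1977326743 multiplications
Difference: 1915864488 - 1977326743 = -61462255 (Strassen uses MORE here due to padding overhead — for small or just-over-power-of-2 n, padding can outweigh the per-level savings)

Standard: 1915864488 multiplications (1242^3). Strassen: 1977326743 multiplications (7^11, after padding to 2048x2048). Strassen reduces 8 recursive multiplications to 7 at each level.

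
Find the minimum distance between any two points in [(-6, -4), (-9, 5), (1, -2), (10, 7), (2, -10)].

Computing all pairwise distances among 5 points:

d((-6, -4), (-9, 5)) = 9.4868
d((-6, -4), (1, -2)) = 7.2801 <-- minimum
d((-6, -4), (10, 7)) = 19.4165
d((-6, -4), (2, -10)) = 10.0
d((-9, 5), (1, -2)) = 12.2066
d((-9, 5), (10, 7)) = 19.105
d((-9, 5), (2, -10)) = 18.6011
d((1, -2), (10, 7)) = 12.7279
d((1, -2), (2, -10)) = 8.0623
d((10, 7), (2, -10)) = 18.7883

Closest pair: (-6, -4) and (1, -2) with distance 7.2801

The closest pair is (-6, -4) and (1, -2) with Euclidean distance 7.2801. For 5 points, brute-force pairwise comparison is shown above. For large n, the divide-and-conquer algorithm (sort by x, recurse on halves, check the dividing strip) achieves O(n log n).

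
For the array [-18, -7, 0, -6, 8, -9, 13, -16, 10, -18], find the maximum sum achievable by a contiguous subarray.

Using Kadane's algorithm on [-18, -7, 0, -6, 8, -9, 13, -16, 10, -18]:

Scanning through the array:
Position 1 (value -7): max_ending_here = -7, max_so_far = -7
Position 2 (value 0): max_ending_here = 0, max_so_far = 0
Position 3 (value -6): max_ending_here = -6, max_so_far = 0
Position 4 (value 8): max_ending_here = 8, max_so_far = 8
Position 5 (value -9): max_ending_here = -1, max_so_far = 8
Position 6 (value 13): max_ending_here = 13, max_so_far = 13
Position 7 (value -16): max_ending_here = -3, max_so_far = 13
Position 8 (value 10): max_ending_here = 10, max_so_far = 13
Position 9 (value -18): max_ending_here = -8, max_so_far = 13

Maximum subarray: [13]
Maximum sum: 13

The maximum subarray is [13] with sum 13. This subarray runs from index 6 to index 6.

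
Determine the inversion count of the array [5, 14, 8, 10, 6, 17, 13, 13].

Finding inversions in [5, 14, 8, 10, 6, 17, 13, 13]:

(1, 2): arr[1]=14 > arr[2]=8
(1, 3): arr[1]=14 > arr[3]=10
(1, 4): arr[1]=14 > arr[4]=6
(1, 6): arr[1]=14 > arr[6]=13
(1, 7): arr[1]=14 > arr[7]=13
(2, 4): arr[2]=8 > arr[4]=6
(3, 4): arr[3]=10 > arr[4]=6
(5, 6): arr[5]=17 > arr[6]=13
(5, 7): arr[5]=17 > arr[7]=13

Total inversions: 9

The array has 9 inversion(s): (1,2), (1,3), (1,4), (1,6), (1,7), (2,4), (3,4), (5,6), (5,7). Each pair (i,j) satisfies i < j and arr[i] > arr[j].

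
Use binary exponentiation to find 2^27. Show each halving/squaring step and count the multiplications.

Computing 2^27 by squaring (build up from 2^1; each line after the first costs one multiplication):

2^1 = 2
2^2 = (2^1)^2 = 2^2 = 4
2^3 = 2 * 2^2 = 2 * 4 = 8
2^6 = (2^3)^2 = 8^2 = 64
2^12 = (2^6)^2 = 64^2 = 4096
2^13 = 2 * 2^12 = 2 * 4096 = 8192
2^26 = (2^13)^2 = 8192^2 = 67108864
2^27 = 2 * 2^26 = 2 * 67108864 = 134217728

Result: 134217728
Multiplications needed: 7 (7 lines after 2^1)

2^27 = 134217728. Using exponentiation by squaring, this requires 7 multiplications. The key idea: if the exponent is even, square the half-power; if odd, multiply by the base once.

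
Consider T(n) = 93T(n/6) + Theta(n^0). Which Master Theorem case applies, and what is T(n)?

Master Theorem for T(n) = 93T(n/6) + O(n^0):

a = 93, b = 6, c = 0
log_b(a) = log_6(93) = 2.5297

Case 1: c = 0 < log_6(93) = 2.5297
T(n) = O(n^(log_6 93))

For T(n) = 93T(n/6) + O(n^0): log_6(93) = 2.5297. This is Case 1 of the Master Theorem (c < log_b(a), work dominated by leaves), giving O(n^(log_6 93)).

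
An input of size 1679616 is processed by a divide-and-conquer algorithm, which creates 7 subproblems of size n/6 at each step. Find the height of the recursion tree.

For divide and conquer with division factor 6:

Problem sizes at each level:
Level 0: 1679616
Level 1: 279936
Level 2: 46656
Level 3: 7776
Level 4: 1296
Level 5: 216
Level 6: 36
Level 7: 6
Level 8: 1

The root is level 0 and the size-1 base case is level 8 (the tree spans levels 0 through 8, i.e. 9 levels counting the root), so the depth is the number of divisions: log_6(1679616) = 8

The recursion tree depth is log_6(1679616) = 8. At each level, the problem size is divided by 6, so it takes 8 divisions to reduce to a base case of size 1. The algorithm makes 7 recursive calls at each level.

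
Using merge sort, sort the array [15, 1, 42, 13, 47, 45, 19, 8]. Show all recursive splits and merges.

Merge sort trace:

Split: [15, 1, 42, 13, 47, 45, 19, 8] -> [15, 1, 42, 13] and [47, 45, 19, 8]
  Split: [15, 1, 42, 13] -> [15, 1] and [42, 13]
    Split: [15, 1] -> [15] and [1]
    Merge: [15] + [1] -> [1, 15]
    Split: [42, 13] -> [42] and [13]
    Merge: [42] + [13] -> [13, 42]
  Merge: [1, 15] + [13, 42] -> [1, 13, 15, 42]
  Split: [47, 45, 19, 8] -> [47, 45] and [19, 8]
    Split: [47, 45] -> [47] and [45]
    Merge: [47] + [45] -> [45, 47]
    Split: [19, 8] -> [19] and [8]
    Merge: [19] + [8] -> [8, 19]
  Merge: [45, 47] + [8, 19] -> [8, 19, 45, 47]
Merge: [1, 13, 15, 42] + [8, 19, 45, 47] -> [1, 8, 13, 15, 19, 42, 45, 47]

Final sorted array: [1, 8, 13, 15, 19, 42, 45, 47]

The merge sort proceeds by recursively splitting the array and merging sorted halves.
After all merges, the sorted array is [1, 8, 13, 15, 19, 42, 45, 47].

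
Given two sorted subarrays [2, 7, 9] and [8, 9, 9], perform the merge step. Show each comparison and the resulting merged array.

Merging process:

Compare 2 vs 8: take 2 from left. Merged: [2]
Compare 7 vs 8: take 7 from left. Merged: [2, 7]
Compare 9 vs 8: take 8 from right. Merged: [2, 7, 8]
Compare 9 vs 9: take 9 from left. Merged: [2, 7, 8, 9]
Append remaining from right: [9, 9]. Merged: [2, 7, 8, 9, 9, 9]

Final merged array: [2, 7, 8, 9, 9, 9]
Total comparisons: 4

The merged array is [2, 7, 8, 9, 9, 9], requiring 4 comparisons. The merge step runs in O(n) time where n is the total number of elements.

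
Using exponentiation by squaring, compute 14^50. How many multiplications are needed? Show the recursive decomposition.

Computing 14^50 by squaring (build up from 14^1; each line after the first costs one multiplication):

14^1 = 14
14^2 = (14^1)^2 = 14^2 = 196
14^3 = 14 * 14^2 = 14 * 196 = 2744
14^6 = (14^3)^2 = 2744^2 = 7529536
14^12 = (14^6)^2 = 7529536^2 = 56693912375296
14^24 = (14^12)^2 = 56693912375296^2 = 3214199700417740936751087616
14^25 = 14 * 14^24 = 14 * 3214199700417740936751087616 = 44998795805848373114515226624
14^50 = (14^25)^2 = 44998795805848373114515226624^2 = 2024891623976437135118764865774783290467102632746078437376

Result: 2024891623976437135118764865774783290467102632746078437376
Multiplications needed: 7 (7 lines after 14^1)

14^50 = 2024891623976437135118764865774783290467102632746078437376. Using exponentiation by squaring, this requires 7 multiplications. The key idea: if the exponent is even, square the half-power; if odd, multiply by the base once.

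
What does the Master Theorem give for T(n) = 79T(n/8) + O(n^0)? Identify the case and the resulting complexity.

Master Theorem for T(n) = 79T(n/8) + O(n^0):

a = 79, b = 8, c = 0
log_b(a) = log_8(79) = 2.1013

Case 1: c = 0 < log_8(79) = 2.1013
T(n) = O(n^(log_8 79))

For T(n) = 79T(n/8) + O(n^0): log_8(79) = 2.1013. This is Case 1 of the Master Theorem (c < log_b(a), work dominated by leaves), giving O(n^(log_8 79)).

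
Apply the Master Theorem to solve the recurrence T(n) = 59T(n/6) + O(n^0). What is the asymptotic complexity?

Master Theorem for T(n) = 59T(n/6) + O(n^0):

a = 59, b = 6, c = 0
log_b(a) = log_6(59) = 2.2757

Case 1: c = 0 < log_6(59) = 2.2757
T(n) = O(n^(log_6 59))

For T(n) = 59T(n/6) + O(n^0): log_6(59) = 2.2757. This is Case 1 of the Master Theorem (c < log_b(a), work dominated by leaves), giving O(n^(log_6 59)).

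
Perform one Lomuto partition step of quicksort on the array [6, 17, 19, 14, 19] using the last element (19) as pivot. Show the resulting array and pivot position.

Lomuto partition with pivot = 19:

Initial array: [6, 17, 19, 14, 19]

arr[0]=6 <= 19: swap with position 0, array becomes [6, 17, 19, 14, 19]
arr[1]=17 <= 19: swap with position 1, array becomes [6, 17, 19, 14, 19]
arr[2]=19 <= 19: swap with position 2, array becomes [6, 17, 19, 14, 19]
arr[3]=14 <= 19: swap with position 3, array becomes [6, 17, 19, 14, 19]

Place pivot at position 4: [6, 17, 19, 14, 19]
Pivot position: 4

After partitioning with pivot 19, the array becomes [6, 17, 19, 14, 19]. The pivot is placed at index 4. All elements to the left of the pivot are <= 19, and all elements to the right are > 19.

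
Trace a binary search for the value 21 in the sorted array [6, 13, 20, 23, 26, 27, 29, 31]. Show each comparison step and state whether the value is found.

Binary search for 21 in [6, 13, 20, 23, 26, 27, 29, 31]:

lo=0, hi=7, mid=3, arr[mid]=23 -> 23 > 21, search left half
lo=0, hi=2, mid=1, arr[mid]=13 -> 13 < 21, search right half
lo=2, hi=2, mid=2, arr[mid]=20 -> 20 < 21, search right half
lo=3 > hi=2, target 21 not found

Binary search determines that 21 is not in the array after 3 comparisons. The search space was exhausted without finding the target.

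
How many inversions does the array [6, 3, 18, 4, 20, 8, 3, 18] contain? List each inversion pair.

Finding inversions in [6, 3, 18, 4, 20, 8, 3, 18]:

(0, 1): arr[0]=6 > arr[1]=3
(0, 3): arr[0]=6 > arr[3]=4
(0, 6): arr[0]=6 > arr[6]=3
(2, 3): arr[2]=18 > arr[3]=4
(2, 5): arr[2]=18 > arr[5]=8
(2, 6): arr[2]=18 > arr[6]=3
(3, 6): arr[3]=4 > arr[6]=3
(4, 5): arr[4]=20 > arr[5]=8
(4, 6): arr[4]=20 > arr[6]=3
(4, 7): arr[4]=20 > arr[7]=18
(5, 6): arr[5]=8 > arr[6]=3

Total inversions: 11

The array has 11 inversion(s): (0,1), (0,3), (0,6), (2,3), (2,5), (2,6), (3,6), (4,5), (4,6), (4,7), (5,6). Each pair (i,j) satisfies i < j and arr[i] > arr[j].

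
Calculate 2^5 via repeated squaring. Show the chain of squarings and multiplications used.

Computing 2^5 by squaring (build up from 2^1; each line after the first costs one multiplication):

2^1 = 2
2^2 = (2^1)^2 = 2^2 = 4
2^4 = (2^2)^2 = 4^2 = 16
2^5 = 2 * 2^4 = 2 * 16 = 32

Result: 32
Multiplications needed: 3 (3 lines after 2^1)

2^5 = 32. Using exponentiation by squaring, this requires 3 multiplications. The key idea: if the exponent is even, square the half-power; if odd, multiply by the base once.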